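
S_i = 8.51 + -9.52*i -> [8.51, -1.01, -10.53, -20.05, -29.57]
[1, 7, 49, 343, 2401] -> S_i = 1*7^i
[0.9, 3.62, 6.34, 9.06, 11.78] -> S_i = 0.90 + 2.72*i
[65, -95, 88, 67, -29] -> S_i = Random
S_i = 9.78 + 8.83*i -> [9.78, 18.61, 27.44, 36.27, 45.1]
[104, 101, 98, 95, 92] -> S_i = 104 + -3*i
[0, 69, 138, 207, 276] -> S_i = 0 + 69*i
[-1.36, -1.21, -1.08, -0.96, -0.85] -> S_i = -1.36*0.89^i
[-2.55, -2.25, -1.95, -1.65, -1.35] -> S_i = -2.55 + 0.30*i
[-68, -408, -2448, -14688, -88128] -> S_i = -68*6^i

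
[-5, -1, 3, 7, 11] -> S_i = -5 + 4*i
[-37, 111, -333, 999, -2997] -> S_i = -37*-3^i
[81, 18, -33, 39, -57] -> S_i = Random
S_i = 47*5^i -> [47, 235, 1175, 5875, 29375]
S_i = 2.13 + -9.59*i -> [2.13, -7.46, -17.05, -26.64, -36.23]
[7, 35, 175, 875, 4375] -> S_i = 7*5^i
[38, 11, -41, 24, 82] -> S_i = Random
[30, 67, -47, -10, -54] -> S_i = Random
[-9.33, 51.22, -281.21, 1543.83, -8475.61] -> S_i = -9.33*(-5.49)^i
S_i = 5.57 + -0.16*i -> [5.57, 5.41, 5.25, 5.09, 4.93]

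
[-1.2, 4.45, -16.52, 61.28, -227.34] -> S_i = -1.20*(-3.71)^i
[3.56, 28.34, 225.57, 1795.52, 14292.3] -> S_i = 3.56*7.96^i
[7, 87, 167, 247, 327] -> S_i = 7 + 80*i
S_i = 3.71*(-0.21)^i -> [3.71, -0.78, 0.16, -0.03, 0.01]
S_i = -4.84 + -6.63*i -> [-4.84, -11.47, -18.1, -24.73, -31.36]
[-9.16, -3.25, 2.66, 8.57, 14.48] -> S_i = -9.16 + 5.91*i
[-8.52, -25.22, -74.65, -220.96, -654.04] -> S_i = -8.52*2.96^i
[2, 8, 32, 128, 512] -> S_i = 2*4^i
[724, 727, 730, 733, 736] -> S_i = 724 + 3*i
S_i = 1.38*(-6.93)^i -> [1.38, -9.56, 66.27, -459.28, 3182.82]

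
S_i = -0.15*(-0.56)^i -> [-0.15, 0.08, -0.05, 0.03, -0.01]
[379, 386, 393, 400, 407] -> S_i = 379 + 7*i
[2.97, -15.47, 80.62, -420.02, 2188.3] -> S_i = 2.97*(-5.21)^i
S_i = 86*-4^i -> [86, -344, 1376, -5504, 22016]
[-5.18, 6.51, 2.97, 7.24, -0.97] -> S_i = Random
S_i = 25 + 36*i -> [25, 61, 97, 133, 169]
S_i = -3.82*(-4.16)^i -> [-3.82, 15.89, -66.11, 275.01, -1144.03]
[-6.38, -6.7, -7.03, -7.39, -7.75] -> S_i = -6.38*1.05^i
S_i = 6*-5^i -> [6, -30, 150, -750, 3750]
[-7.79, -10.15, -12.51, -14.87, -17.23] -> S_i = -7.79 + -2.36*i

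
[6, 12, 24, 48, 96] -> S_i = 6*2^i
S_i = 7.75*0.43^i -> [7.75, 3.33, 1.43, 0.62, 0.26]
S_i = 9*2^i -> [9, 18, 36, 72, 144]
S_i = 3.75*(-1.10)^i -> [3.75, -4.12, 4.54, -4.99, 5.49]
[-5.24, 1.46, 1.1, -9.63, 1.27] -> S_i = Random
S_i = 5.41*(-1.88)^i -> [5.41, -10.17, 19.12, -35.95, 67.58]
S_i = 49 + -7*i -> [49, 42, 35, 28, 21]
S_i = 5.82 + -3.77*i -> [5.82, 2.05, -1.72, -5.49, -9.26]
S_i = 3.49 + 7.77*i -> [3.49, 11.26, 19.03, 26.8, 34.57]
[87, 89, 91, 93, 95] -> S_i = 87 + 2*i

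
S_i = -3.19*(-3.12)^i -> [-3.19, 9.95, -31.05, 96.88, -302.28]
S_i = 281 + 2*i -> [281, 283, 285, 287, 289]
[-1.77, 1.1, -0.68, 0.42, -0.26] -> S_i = -1.77*(-0.62)^i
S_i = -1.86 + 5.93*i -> [-1.86, 4.07, 10.0, 15.93, 21.86]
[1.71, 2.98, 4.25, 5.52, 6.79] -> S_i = 1.71 + 1.27*i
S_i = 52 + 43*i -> [52, 95, 138, 181, 224]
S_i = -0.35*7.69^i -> [-0.35, -2.69, -20.7, -159.16, -1223.98]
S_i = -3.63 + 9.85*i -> [-3.63, 6.22, 16.07, 25.92, 35.77]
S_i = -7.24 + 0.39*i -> [-7.24, -6.85, -6.46, -6.07, -5.68]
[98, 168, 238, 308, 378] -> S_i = 98 + 70*i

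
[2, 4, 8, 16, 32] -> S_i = 2*2^i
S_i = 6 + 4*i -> [6, 10, 14, 18, 22]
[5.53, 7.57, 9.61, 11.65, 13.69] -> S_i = 5.53 + 2.04*i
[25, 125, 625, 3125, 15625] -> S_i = 25*5^i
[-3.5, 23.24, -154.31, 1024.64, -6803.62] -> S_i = -3.50*(-6.64)^i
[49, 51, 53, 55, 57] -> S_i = 49 + 2*i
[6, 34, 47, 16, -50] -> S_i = Random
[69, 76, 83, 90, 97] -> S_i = 69 + 7*i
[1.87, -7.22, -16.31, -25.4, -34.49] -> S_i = 1.87 + -9.09*i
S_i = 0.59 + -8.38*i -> [0.59, -7.79, -16.17, -24.55, -32.93]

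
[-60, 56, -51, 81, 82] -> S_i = Random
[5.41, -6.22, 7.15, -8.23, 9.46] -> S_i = 5.41*(-1.15)^i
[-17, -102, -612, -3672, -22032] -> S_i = -17*6^i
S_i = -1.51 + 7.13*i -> [-1.51, 5.62, 12.75, 19.88, 27.01]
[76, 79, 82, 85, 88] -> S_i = 76 + 3*i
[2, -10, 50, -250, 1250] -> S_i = 2*-5^i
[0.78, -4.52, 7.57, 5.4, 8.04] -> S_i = Random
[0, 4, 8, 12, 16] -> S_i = 0 + 4*i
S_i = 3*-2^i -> [3, -6, 12, -24, 48]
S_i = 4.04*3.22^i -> [4.04, 13.01, 41.89, 134.88, 434.32]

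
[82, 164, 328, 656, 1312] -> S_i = 82*2^i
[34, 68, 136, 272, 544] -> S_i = 34*2^i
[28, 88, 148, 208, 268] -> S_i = 28 + 60*i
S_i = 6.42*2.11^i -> [6.42, 13.55, 28.58, 60.31, 127.25]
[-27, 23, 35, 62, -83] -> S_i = Random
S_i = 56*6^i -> [56, 336, 2016, 12096, 72576]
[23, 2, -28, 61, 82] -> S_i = Random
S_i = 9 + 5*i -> [9, 14, 19, 24, 29]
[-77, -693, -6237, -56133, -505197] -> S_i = -77*9^i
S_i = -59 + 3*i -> [-59, -56, -53, -50, -47]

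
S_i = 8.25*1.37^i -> [8.25, 11.3, 15.48, 21.21, 29.06]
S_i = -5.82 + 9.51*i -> [-5.82, 3.69, 13.2, 22.71, 32.22]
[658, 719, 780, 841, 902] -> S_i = 658 + 61*i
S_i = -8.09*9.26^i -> [-8.09, -74.91, -693.7, -6423.64, -59482.95]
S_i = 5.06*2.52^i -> [5.06, 12.75, 32.13, 80.98, 204.06]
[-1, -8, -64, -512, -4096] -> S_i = -1*8^i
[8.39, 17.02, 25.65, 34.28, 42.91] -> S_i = 8.39 + 8.63*i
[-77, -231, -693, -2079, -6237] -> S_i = -77*3^i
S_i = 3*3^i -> [3, 9, 27, 81, 243]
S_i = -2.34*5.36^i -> [-2.34, -12.54, -67.23, -360.34, -1931.41]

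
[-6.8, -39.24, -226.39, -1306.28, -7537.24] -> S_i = -6.80*5.77^i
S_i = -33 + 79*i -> [-33, 46, 125, 204, 283]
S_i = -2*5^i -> [-2, -10, -50, -250, -1250]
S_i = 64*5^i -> [64, 320, 1600, 8000, 40000]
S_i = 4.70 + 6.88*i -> [4.7, 11.58, 18.46, 25.34, 32.22]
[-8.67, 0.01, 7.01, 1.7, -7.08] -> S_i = Random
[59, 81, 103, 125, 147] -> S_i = 59 + 22*i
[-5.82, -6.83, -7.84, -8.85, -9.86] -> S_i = -5.82 + -1.01*i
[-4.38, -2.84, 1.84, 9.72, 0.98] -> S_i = Random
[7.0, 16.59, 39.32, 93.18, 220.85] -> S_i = 7.00*2.37^i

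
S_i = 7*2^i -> [7, 14, 28, 56, 112]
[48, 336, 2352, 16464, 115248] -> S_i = 48*7^i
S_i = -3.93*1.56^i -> [-3.93, -6.13, -9.56, -14.92, -23.28]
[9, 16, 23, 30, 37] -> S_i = 9 + 7*i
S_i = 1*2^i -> [1, 2, 4, 8, 16]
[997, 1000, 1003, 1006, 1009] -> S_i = 997 + 3*i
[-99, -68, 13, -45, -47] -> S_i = Random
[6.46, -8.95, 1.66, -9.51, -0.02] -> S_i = Random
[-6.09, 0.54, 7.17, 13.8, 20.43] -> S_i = -6.09 + 6.63*i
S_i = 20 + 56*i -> [20, 76, 132, 188, 244]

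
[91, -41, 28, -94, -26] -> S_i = Random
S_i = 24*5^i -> [24, 120, 600, 3000, 15000]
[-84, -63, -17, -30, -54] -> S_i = Random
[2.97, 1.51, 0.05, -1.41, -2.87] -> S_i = 2.97 + -1.46*i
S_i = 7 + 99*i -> [7, 106, 205, 304, 403]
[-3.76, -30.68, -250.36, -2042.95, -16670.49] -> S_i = -3.76*8.16^i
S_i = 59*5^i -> [59, 295, 1475, 7375, 36875]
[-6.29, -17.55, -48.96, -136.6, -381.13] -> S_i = -6.29*2.79^i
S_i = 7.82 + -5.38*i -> [7.82, 2.44, -2.94, -8.32, -13.7]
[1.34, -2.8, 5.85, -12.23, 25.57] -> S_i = 1.34*(-2.09)^i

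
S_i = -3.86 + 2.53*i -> [-3.86, -1.33, 1.2, 3.73, 6.26]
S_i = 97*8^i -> [97, 776, 6208, 49664, 397312]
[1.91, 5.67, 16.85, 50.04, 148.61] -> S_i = 1.91*2.97^i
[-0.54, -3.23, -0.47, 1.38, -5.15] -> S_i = Random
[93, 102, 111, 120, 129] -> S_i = 93 + 9*i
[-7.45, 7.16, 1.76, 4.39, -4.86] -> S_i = Random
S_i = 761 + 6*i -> [761, 767, 773, 779, 785]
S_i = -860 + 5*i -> [-860, -855, -850, -845, -840]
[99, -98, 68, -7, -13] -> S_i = Random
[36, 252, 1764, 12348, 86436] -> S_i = 36*7^i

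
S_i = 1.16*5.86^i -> [1.16, 6.8, 39.83, 233.43, 1367.88]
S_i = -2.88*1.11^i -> [-2.88, -3.2, -3.55, -3.94, -4.37]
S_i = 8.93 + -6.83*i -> [8.93, 2.1, -4.73, -11.56, -18.39]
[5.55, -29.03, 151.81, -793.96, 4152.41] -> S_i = 5.55*(-5.23)^i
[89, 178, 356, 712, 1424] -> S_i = 89*2^i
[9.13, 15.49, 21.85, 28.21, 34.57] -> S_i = 9.13 + 6.36*i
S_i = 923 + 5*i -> [923, 928, 933, 938, 943]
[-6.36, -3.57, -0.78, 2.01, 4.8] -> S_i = -6.36 + 2.79*i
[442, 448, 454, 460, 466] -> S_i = 442 + 6*i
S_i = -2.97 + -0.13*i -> [-2.97, -3.1, -3.23, -3.36, -3.49]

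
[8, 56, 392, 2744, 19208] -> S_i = 8*7^i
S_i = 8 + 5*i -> [8, 13, 18, 23, 28]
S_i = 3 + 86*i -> [3, 89, 175, 261, 347]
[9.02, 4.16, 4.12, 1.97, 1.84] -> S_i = Random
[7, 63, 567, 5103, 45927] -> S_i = 7*9^i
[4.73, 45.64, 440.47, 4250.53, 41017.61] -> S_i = 4.73*9.65^i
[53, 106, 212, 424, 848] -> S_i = 53*2^i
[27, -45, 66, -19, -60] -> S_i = Random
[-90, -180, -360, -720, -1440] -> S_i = -90*2^i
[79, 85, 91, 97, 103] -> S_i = 79 + 6*i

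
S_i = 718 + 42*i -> [718, 760, 802, 844, 886]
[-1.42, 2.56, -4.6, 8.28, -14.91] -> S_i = -1.42*(-1.80)^i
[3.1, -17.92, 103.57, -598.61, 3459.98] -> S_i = 3.10*(-5.78)^i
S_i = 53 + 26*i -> [53, 79, 105, 131, 157]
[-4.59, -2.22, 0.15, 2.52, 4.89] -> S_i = -4.59 + 2.37*i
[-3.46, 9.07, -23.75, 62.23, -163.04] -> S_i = -3.46*(-2.62)^i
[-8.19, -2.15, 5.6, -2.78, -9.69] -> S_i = Random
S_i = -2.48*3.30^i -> [-2.48, -8.18, -27.01, -89.12, -294.11]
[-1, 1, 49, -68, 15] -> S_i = Random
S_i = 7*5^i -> [7, 35, 175, 875, 4375]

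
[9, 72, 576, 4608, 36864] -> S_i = 9*8^i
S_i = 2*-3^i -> [2, -6, 18, -54, 162]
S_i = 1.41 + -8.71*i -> [1.41, -7.3, -16.01, -24.72, -33.43]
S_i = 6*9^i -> [6, 54, 486, 4374, 39366]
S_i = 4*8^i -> [4, 32, 256, 2048, 16384]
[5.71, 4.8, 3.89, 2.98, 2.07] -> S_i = 5.71 + -0.91*i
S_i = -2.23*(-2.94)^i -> [-2.23, 6.56, -19.28, 56.67, -166.61]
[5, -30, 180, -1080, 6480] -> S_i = 5*-6^i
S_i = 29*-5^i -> [29, -145, 725, -3625, 18125]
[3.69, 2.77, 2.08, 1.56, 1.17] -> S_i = 3.69*0.75^i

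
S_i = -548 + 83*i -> [-548, -465, -382, -299, -216]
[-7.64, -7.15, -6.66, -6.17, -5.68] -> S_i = -7.64 + 0.49*i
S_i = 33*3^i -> [33, 99, 297, 891, 2673]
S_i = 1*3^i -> [1, 3, 9, 27, 81]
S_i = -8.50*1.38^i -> [-8.5, -11.73, -16.19, -22.34, -30.83]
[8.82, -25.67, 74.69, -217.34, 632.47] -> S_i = 8.82*(-2.91)^i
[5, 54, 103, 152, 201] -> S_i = 5 + 49*i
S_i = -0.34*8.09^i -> [-0.34, -2.75, -22.25, -180.02, -1456.37]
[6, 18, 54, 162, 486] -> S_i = 6*3^i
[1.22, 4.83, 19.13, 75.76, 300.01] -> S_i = 1.22*3.96^i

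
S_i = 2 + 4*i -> [2, 6, 10, 14, 18]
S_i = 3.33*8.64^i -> [3.33, 28.77, 248.58, 2147.76, 18556.63]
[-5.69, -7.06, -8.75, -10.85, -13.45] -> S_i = -5.69*1.24^i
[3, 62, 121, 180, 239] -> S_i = 3 + 59*i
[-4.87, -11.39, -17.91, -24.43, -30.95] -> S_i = -4.87 + -6.52*i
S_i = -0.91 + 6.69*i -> [-0.91, 5.78, 12.47, 19.16, 25.85]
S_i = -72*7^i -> [-72, -504, -3528, -24696, -172872]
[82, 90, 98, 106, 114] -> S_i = 82 + 8*i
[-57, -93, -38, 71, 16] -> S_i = Random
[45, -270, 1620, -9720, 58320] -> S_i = 45*-6^i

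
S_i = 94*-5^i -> [94, -470, 2350, -11750, 58750]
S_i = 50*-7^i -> [50, -350, 2450, -17150, 120050]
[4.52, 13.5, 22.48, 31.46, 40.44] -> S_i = 4.52 + 8.98*i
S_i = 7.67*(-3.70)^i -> [7.67, -28.38, 105.0, -388.51, 1437.48]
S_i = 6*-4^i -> [6, -24, 96, -384, 1536]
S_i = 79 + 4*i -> [79, 83, 87, 91, 95]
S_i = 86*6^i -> [86, 516, 3096, 18576, 111456]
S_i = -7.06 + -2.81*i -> [-7.06, -9.87, -12.68, -15.49, -18.3]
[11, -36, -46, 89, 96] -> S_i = Random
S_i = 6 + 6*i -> [6, 12, 18, 24, 30]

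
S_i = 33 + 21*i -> [33, 54, 75, 96, 117]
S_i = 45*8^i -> [45, 360, 2880, 23040, 184320]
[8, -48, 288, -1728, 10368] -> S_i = 8*-6^i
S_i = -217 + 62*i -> [-217, -155, -93, -31, 31]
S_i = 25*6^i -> [25, 150, 900, 5400, 32400]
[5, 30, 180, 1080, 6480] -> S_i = 5*6^i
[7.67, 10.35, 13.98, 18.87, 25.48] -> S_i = 7.67*1.35^i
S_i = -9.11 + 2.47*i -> [-9.11, -6.64, -4.17, -1.7, 0.77]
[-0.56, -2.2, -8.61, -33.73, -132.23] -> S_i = -0.56*3.92^i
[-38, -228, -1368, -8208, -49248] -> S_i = -38*6^i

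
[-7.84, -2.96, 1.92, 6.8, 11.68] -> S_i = -7.84 + 4.88*i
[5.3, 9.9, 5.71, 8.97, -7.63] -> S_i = Random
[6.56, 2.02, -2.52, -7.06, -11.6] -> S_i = 6.56 + -4.54*i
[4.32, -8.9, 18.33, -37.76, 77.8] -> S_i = 4.32*(-2.06)^i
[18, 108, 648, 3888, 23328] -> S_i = 18*6^i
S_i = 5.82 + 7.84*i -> [5.82, 13.66, 21.5, 29.34, 37.18]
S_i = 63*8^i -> [63, 504, 4032, 32256, 258048]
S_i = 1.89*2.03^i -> [1.89, 3.84, 7.79, 15.81, 32.1]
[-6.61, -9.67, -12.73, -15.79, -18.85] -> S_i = -6.61 + -3.06*i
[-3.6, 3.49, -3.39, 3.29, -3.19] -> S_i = -3.60*(-0.97)^i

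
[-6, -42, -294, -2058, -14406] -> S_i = -6*7^i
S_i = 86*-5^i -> [86, -430, 2150, -10750, 53750]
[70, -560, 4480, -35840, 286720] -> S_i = 70*-8^i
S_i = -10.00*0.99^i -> [-10.0, -9.9, -9.8, -9.7, -9.61]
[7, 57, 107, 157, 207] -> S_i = 7 + 50*i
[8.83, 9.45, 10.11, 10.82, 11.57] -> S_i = 8.83*1.07^i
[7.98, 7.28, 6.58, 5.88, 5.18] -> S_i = 7.98 + -0.70*i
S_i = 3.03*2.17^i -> [3.03, 6.58, 14.27, 30.96, 67.19]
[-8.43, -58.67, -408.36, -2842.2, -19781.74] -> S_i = -8.43*6.96^i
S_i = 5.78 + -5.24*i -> [5.78, 0.54, -4.7, -9.94, -15.18]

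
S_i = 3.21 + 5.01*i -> [3.21, 8.22, 13.23, 18.24, 23.25]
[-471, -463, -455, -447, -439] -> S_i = -471 + 8*i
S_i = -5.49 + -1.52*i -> [-5.49, -7.01, -8.53, -10.05, -11.57]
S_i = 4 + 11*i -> [4, 15, 26, 37, 48]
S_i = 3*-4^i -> [3, -12, 48, -192, 768]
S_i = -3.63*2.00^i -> [-3.63, -7.26, -14.52, -29.04, -58.08]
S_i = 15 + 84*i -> [15, 99, 183, 267, 351]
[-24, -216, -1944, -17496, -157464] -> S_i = -24*9^i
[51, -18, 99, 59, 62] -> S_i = Random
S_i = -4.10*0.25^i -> [-4.1, -1.02, -0.26, -0.06, -0.02]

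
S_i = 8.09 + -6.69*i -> [8.09, 1.4, -5.29, -11.98, -18.67]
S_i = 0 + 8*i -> [0, 8, 16, 24, 32]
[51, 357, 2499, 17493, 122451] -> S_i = 51*7^i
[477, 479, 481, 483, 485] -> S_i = 477 + 2*i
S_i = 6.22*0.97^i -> [6.22, 6.03, 5.85, 5.68, 5.51]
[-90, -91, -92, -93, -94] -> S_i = -90 + -1*i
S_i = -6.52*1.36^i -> [-6.52, -8.87, -12.06, -16.4, -22.31]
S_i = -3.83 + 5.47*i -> [-3.83, 1.64, 7.11, 12.58, 18.05]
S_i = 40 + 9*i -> [40, 49, 58, 67, 76]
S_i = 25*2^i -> [25, 50, 100, 200, 400]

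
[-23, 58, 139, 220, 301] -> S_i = -23 + 81*i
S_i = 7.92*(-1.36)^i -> [7.92, -10.77, 14.65, -19.92, 27.09]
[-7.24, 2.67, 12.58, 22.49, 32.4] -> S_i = -7.24 + 9.91*i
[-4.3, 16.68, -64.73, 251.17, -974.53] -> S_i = -4.30*(-3.88)^i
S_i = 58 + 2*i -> [58, 60, 62, 64, 66]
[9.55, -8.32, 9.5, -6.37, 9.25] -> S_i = Random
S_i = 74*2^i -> [74, 148, 296, 592, 1184]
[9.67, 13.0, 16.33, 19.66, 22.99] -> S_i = 9.67 + 3.33*i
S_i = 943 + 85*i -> [943, 1028, 1113, 1198, 1283]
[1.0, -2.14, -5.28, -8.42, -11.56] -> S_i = 1.00 + -3.14*i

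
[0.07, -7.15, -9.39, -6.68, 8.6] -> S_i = Random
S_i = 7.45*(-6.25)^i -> [7.45, -46.56, 291.02, -1818.85, 11367.8]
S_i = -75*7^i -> [-75, -525, -3675, -25725, -180075]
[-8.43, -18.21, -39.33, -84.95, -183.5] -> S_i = -8.43*2.16^i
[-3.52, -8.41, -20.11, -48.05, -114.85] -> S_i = -3.52*2.39^i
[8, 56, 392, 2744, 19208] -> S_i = 8*7^i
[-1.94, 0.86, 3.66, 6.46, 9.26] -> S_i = -1.94 + 2.80*i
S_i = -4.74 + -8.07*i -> [-4.74, -12.81, -20.88, -28.95, -37.02]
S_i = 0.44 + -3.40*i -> [0.44, -2.96, -6.36, -9.76, -13.16]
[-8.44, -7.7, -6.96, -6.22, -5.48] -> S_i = -8.44 + 0.74*i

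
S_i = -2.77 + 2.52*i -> [-2.77, -0.25, 2.27, 4.79, 7.31]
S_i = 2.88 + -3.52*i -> [2.88, -0.64, -4.16, -7.68, -11.2]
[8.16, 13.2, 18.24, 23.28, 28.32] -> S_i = 8.16 + 5.04*i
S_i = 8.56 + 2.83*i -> [8.56, 11.39, 14.22, 17.05, 19.88]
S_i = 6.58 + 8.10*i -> [6.58, 14.68, 22.78, 30.88, 38.98]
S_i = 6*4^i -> [6, 24, 96, 384, 1536]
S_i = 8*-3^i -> [8, -24, 72, -216, 648]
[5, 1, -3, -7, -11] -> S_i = 5 + -4*i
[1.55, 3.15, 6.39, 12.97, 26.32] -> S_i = 1.55*2.03^i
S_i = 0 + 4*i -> [0, 4, 8, 12, 16]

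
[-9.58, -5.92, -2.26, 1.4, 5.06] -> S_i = -9.58 + 3.66*i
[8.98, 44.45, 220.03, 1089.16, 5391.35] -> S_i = 8.98*4.95^i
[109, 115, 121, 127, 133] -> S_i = 109 + 6*i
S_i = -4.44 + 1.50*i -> [-4.44, -2.94, -1.44, 0.06, 1.56]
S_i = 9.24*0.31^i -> [9.24, 2.86, 0.89, 0.28, 0.09]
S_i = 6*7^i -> [6, 42, 294, 2058, 14406]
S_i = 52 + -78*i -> [52, -26, -104, -182, -260]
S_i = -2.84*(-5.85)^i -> [-2.84, 16.61, -97.19, 568.57, -3326.15]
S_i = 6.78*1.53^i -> [6.78, 10.37, 15.87, 24.28, 37.15]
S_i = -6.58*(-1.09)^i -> [-6.58, 7.17, -7.82, 8.52, -9.29]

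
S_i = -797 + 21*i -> [-797, -776, -755, -734, -713]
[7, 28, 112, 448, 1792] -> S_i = 7*4^i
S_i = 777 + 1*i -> [777, 778, 779, 780, 781]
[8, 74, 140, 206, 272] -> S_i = 8 + 66*i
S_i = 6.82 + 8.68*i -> [6.82, 15.5, 24.18, 32.86, 41.54]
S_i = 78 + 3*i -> [78, 81, 84, 87, 90]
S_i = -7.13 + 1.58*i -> [-7.13, -5.55, -3.97, -2.39, -0.81]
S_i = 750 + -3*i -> [750, 747, 744, 741, 738]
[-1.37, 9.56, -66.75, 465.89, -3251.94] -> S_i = -1.37*(-6.98)^i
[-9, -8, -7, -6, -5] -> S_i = -9 + 1*i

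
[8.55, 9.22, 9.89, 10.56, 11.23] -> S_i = 8.55 + 0.67*i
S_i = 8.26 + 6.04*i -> [8.26, 14.3, 20.34, 26.38, 32.42]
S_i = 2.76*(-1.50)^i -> [2.76, -4.14, 6.21, -9.32, 13.97]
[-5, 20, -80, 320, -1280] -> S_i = -5*-4^i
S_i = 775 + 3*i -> [775, 778, 781, 784, 787]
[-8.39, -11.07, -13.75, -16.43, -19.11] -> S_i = -8.39 + -2.68*i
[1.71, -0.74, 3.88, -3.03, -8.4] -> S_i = Random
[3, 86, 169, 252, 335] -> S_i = 3 + 83*i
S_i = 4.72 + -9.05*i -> [4.72, -4.33, -13.38, -22.43, -31.48]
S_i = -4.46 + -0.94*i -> [-4.46, -5.4, -6.34, -7.28, -8.22]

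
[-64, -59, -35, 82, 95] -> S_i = Random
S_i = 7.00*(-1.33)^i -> [7.0, -9.31, 12.38, -16.47, 21.9]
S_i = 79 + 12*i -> [79, 91, 103, 115, 127]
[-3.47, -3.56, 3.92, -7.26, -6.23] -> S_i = Random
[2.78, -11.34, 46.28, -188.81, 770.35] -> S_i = 2.78*(-4.08)^i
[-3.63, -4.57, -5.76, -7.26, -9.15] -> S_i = -3.63*1.26^i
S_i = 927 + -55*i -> [927, 872, 817, 762, 707]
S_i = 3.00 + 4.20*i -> [3.0, 7.2, 11.4, 15.6, 19.8]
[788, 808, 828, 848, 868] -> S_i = 788 + 20*i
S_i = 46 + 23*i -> [46, 69, 92, 115, 138]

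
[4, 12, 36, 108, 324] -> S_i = 4*3^i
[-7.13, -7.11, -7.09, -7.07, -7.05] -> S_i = -7.13 + 0.02*i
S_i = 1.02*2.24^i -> [1.02, 2.28, 5.12, 11.46, 25.68]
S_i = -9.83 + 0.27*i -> [-9.83, -9.56, -9.29, -9.02, -8.75]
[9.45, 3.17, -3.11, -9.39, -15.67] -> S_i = 9.45 + -6.28*i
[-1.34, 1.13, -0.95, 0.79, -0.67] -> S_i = -1.34*(-0.84)^i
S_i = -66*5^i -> [-66, -330, -1650, -8250, -41250]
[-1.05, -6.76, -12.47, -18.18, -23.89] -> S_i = -1.05 + -5.71*i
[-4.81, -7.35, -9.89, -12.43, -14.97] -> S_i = -4.81 + -2.54*i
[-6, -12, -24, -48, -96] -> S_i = -6*2^i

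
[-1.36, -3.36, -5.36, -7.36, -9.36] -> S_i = -1.36 + -2.00*i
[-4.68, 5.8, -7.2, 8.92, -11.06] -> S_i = -4.68*(-1.24)^i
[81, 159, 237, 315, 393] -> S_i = 81 + 78*i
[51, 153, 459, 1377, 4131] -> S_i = 51*3^i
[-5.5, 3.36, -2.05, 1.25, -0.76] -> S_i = -5.50*(-0.61)^i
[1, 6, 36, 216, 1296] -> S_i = 1*6^i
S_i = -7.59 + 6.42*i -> [-7.59, -1.17, 5.25, 11.67, 18.09]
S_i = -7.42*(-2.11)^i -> [-7.42, 15.66, -33.03, 69.7, -147.07]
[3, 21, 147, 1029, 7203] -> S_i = 3*7^i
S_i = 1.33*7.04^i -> [1.33, 9.36, 65.92, 464.06, 3266.95]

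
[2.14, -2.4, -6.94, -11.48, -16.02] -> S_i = 2.14 + -4.54*i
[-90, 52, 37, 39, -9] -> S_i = Random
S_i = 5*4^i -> [5, 20, 80, 320, 1280]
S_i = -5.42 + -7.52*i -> [-5.42, -12.94, -20.46, -27.98, -35.5]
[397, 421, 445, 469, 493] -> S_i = 397 + 24*i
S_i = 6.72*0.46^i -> [6.72, 3.09, 1.42, 0.65, 0.3]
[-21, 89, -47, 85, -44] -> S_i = Random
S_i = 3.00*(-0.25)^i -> [3.0, -0.75, 0.19, -0.05, 0.01]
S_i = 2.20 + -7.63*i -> [2.2, -5.43, -13.06, -20.69, -28.32]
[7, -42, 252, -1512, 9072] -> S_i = 7*-6^i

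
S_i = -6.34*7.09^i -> [-6.34, -44.95, -318.7, -2259.58, -16020.43]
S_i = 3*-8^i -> [3, -24, 192, -1536, 12288]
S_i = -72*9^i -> [-72, -648, -5832, -52488, -472392]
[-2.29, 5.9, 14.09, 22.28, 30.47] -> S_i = -2.29 + 8.19*i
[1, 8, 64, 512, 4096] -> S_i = 1*8^i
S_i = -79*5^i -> [-79, -395, -1975, -9875, -49375]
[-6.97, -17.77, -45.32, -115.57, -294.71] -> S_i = -6.97*2.55^i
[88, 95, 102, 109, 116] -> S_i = 88 + 7*i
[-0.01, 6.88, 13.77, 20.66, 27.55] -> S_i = -0.01 + 6.89*i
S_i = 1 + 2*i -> [1, 3, 5, 7, 9]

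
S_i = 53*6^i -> [53, 318, 1908, 11448, 68688]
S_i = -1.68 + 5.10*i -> [-1.68, 3.42, 8.52, 13.62, 18.72]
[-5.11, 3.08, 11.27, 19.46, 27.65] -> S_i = -5.11 + 8.19*i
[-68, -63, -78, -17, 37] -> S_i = Random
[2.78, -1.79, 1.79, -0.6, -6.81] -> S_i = Random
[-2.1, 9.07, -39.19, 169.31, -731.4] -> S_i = -2.10*(-4.32)^i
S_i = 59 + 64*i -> [59, 123, 187, 251, 315]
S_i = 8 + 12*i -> [8, 20, 32, 44, 56]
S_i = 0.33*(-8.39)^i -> [0.33, -2.77, 23.23, -194.89, 1635.17]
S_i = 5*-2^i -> [5, -10, 20, -40, 80]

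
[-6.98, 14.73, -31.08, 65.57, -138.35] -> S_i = -6.98*(-2.11)^i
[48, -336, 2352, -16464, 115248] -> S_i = 48*-7^i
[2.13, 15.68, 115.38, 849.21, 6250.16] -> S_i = 2.13*7.36^i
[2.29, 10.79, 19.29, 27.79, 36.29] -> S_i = 2.29 + 8.50*i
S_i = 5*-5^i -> [5, -25, 125, -625, 3125]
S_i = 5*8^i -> [5, 40, 320, 2560, 20480]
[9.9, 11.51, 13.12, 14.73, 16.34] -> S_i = 9.90 + 1.61*i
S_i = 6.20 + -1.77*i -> [6.2, 4.43, 2.66, 0.89, -0.88]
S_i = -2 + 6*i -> [-2, 4, 10, 16, 22]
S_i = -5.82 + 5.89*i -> [-5.82, 0.07, 5.96, 11.85, 17.74]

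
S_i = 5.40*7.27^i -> [5.4, 39.26, 285.41, 2074.9, 15084.52]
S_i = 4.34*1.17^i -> [4.34, 5.08, 5.94, 6.95, 8.13]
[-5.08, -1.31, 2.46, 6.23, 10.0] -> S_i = -5.08 + 3.77*i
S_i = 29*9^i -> [29, 261, 2349, 21141, 190269]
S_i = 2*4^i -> [2, 8, 32, 128, 512]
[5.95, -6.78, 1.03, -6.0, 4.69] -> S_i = Random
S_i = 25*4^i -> [25, 100, 400, 1600, 6400]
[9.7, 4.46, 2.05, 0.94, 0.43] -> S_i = 9.70*0.46^i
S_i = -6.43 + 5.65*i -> [-6.43, -0.78, 4.87, 10.52, 16.17]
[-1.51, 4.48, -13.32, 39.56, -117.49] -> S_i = -1.51*(-2.97)^i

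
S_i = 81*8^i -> [81, 648, 5184, 41472, 331776]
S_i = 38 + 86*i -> [38, 124, 210, 296, 382]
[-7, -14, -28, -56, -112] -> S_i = -7*2^i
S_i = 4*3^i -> [4, 12, 36, 108, 324]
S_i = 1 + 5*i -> [1, 6, 11, 16, 21]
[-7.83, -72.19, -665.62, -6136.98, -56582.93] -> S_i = -7.83*9.22^i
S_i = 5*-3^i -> [5, -15, 45, -135, 405]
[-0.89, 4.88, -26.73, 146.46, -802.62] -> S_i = -0.89*(-5.48)^i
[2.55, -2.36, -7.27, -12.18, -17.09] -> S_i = 2.55 + -4.91*i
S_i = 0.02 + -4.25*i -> [0.02, -4.23, -8.48, -12.73, -16.98]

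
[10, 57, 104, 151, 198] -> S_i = 10 + 47*i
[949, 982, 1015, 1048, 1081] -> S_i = 949 + 33*i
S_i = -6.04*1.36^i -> [-6.04, -8.21, -11.17, -15.19, -20.66]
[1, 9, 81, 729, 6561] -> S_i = 1*9^i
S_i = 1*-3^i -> [1, -3, 9, -27, 81]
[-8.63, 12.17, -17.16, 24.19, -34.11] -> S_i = -8.63*(-1.41)^i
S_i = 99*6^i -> [99, 594, 3564, 21384, 128304]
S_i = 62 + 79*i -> [62, 141, 220, 299, 378]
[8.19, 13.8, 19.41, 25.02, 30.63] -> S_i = 8.19 + 5.61*i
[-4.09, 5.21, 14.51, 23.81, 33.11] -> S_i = -4.09 + 9.30*i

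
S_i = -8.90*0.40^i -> [-8.9, -3.56, -1.42, -0.57, -0.23]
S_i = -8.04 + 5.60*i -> [-8.04, -2.44, 3.16, 8.76, 14.36]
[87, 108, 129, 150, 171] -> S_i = 87 + 21*i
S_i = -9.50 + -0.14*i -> [-9.5, -9.64, -9.78, -9.92, -10.06]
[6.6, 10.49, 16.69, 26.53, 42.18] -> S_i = 6.60*1.59^i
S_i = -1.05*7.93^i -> [-1.05, -8.33, -66.03, -523.61, -4152.24]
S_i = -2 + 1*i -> [-2, -1, 0, 1, 2]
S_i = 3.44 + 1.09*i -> [3.44, 4.53, 5.62, 6.71, 7.8]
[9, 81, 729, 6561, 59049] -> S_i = 9*9^i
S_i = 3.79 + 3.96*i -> [3.79, 7.75, 11.71, 15.67, 19.63]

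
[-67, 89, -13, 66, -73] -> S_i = Random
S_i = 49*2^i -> [49, 98, 196, 392, 784]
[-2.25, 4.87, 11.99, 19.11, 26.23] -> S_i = -2.25 + 7.12*i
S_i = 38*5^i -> [38, 190, 950, 4750, 23750]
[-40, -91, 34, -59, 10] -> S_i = Random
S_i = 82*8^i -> [82, 656, 5248, 41984, 335872]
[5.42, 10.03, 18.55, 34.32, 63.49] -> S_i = 5.42*1.85^i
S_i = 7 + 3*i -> [7, 10, 13, 16, 19]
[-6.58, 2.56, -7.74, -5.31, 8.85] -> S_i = Random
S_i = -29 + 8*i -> [-29, -21, -13, -5, 3]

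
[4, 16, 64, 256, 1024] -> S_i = 4*4^i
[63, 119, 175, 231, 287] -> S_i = 63 + 56*i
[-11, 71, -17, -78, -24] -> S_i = Random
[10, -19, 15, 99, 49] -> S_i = Random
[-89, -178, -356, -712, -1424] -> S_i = -89*2^i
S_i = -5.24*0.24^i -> [-5.24, -1.26, -0.3, -0.07, -0.02]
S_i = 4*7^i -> [4, 28, 196, 1372, 9604]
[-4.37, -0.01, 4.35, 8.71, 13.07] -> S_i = -4.37 + 4.36*i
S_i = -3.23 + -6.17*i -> [-3.23, -9.4, -15.57, -21.74, -27.91]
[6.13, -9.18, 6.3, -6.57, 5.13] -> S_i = Random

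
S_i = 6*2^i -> [6, 12, 24, 48, 96]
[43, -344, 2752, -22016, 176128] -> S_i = 43*-8^i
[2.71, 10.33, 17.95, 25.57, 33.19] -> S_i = 2.71 + 7.62*i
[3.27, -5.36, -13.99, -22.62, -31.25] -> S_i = 3.27 + -8.63*i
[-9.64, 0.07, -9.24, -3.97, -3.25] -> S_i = Random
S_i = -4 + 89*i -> [-4, 85, 174, 263, 352]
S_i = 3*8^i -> [3, 24, 192, 1536, 12288]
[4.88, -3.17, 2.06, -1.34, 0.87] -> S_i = 4.88*(-0.65)^i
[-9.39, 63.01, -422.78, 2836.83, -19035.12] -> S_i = -9.39*(-6.71)^i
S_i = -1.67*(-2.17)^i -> [-1.67, 3.62, -7.86, 17.06, -37.03]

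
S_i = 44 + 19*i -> [44, 63, 82, 101, 120]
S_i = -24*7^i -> [-24, -168, -1176, -8232, -57624]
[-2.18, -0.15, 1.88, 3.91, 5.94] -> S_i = -2.18 + 2.03*i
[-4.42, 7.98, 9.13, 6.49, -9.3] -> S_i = Random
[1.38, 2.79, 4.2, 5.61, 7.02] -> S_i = 1.38 + 1.41*i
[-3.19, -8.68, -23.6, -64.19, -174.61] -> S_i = -3.19*2.72^i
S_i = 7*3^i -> [7, 21, 63, 189, 567]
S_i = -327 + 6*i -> [-327, -321, -315, -309, -303]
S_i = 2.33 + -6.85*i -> [2.33, -4.52, -11.37, -18.22, -25.07]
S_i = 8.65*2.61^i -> [8.65, 22.58, 58.92, 153.79, 401.4]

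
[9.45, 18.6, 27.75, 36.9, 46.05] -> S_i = 9.45 + 9.15*i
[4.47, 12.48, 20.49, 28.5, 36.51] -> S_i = 4.47 + 8.01*i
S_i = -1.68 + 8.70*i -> [-1.68, 7.02, 15.72, 24.42, 33.12]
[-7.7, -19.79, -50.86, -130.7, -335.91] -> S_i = -7.70*2.57^i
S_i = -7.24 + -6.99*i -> [-7.24, -14.23, -21.22, -28.21, -35.2]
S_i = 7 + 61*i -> [7, 68, 129, 190, 251]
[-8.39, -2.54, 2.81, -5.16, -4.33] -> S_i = Random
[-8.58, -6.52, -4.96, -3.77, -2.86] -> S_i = -8.58*0.76^i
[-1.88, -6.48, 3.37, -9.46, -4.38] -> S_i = Random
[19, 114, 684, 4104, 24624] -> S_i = 19*6^i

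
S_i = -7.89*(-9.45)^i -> [-7.89, 74.56, -704.6, 6658.44, -62922.25]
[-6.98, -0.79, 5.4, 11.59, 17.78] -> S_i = -6.98 + 6.19*i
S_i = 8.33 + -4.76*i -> [8.33, 3.57, -1.19, -5.95, -10.71]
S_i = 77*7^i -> [77, 539, 3773, 26411, 184877]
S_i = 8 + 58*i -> [8, 66, 124, 182, 240]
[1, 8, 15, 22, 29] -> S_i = 1 + 7*i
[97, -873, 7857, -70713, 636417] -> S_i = 97*-9^i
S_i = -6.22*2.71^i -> [-6.22, -16.86, -45.68, -123.79, -335.48]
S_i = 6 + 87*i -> [6, 93, 180, 267, 354]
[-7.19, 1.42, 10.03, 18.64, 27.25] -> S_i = -7.19 + 8.61*i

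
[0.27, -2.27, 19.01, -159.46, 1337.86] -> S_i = 0.27*(-8.39)^i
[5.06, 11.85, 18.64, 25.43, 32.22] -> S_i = 5.06 + 6.79*i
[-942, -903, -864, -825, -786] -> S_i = -942 + 39*i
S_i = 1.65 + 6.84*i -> [1.65, 8.49, 15.33, 22.17, 29.01]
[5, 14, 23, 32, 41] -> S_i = 5 + 9*i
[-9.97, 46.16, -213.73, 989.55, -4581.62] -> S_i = -9.97*(-4.63)^i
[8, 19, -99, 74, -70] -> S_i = Random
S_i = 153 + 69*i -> [153, 222, 291, 360, 429]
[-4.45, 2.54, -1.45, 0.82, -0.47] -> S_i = -4.45*(-0.57)^i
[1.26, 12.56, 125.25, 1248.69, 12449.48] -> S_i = 1.26*9.97^i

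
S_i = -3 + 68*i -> [-3, 65, 133, 201, 269]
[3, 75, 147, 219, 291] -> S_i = 3 + 72*i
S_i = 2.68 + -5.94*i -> [2.68, -3.26, -9.2, -15.14, -21.08]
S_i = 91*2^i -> [91, 182, 364, 728, 1456]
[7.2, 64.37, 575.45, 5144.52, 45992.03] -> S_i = 7.20*8.94^i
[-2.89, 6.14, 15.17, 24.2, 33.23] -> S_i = -2.89 + 9.03*i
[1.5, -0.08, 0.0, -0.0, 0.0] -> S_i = 1.50*(-0.05)^i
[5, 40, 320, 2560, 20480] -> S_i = 5*8^i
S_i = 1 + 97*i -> [1, 98, 195, 292, 389]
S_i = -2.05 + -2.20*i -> [-2.05, -4.25, -6.45, -8.65, -10.85]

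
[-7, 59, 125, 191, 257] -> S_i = -7 + 66*i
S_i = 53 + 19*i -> [53, 72, 91, 110, 129]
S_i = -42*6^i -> [-42, -252, -1512, -9072, -54432]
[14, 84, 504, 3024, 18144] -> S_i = 14*6^i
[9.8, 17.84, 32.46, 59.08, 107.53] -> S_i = 9.80*1.82^i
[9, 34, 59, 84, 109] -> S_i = 9 + 25*i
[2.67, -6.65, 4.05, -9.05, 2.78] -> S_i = Random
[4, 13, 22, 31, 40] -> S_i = 4 + 9*i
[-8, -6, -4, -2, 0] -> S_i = -8 + 2*i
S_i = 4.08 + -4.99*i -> [4.08, -0.91, -5.9, -10.89, -15.88]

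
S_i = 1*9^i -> [1, 9, 81, 729, 6561]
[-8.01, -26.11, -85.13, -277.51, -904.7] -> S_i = -8.01*3.26^i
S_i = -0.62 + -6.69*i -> [-0.62, -7.31, -14.0, -20.69, -27.38]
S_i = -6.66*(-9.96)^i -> [-6.66, 66.33, -660.68, 6580.4, -65540.78]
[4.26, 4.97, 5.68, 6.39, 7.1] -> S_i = 4.26 + 0.71*i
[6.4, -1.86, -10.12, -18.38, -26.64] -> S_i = 6.40 + -8.26*i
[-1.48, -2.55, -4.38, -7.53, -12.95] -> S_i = -1.48*1.72^i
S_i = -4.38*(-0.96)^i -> [-4.38, 4.2, -4.04, 3.88, -3.72]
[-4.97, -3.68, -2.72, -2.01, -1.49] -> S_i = -4.97*0.74^i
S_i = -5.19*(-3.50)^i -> [-5.19, 18.17, -63.58, 222.52, -778.82]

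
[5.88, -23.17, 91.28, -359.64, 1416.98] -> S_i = 5.88*(-3.94)^i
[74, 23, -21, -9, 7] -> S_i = Random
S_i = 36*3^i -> [36, 108, 324, 972, 2916]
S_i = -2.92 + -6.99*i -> [-2.92, -9.91, -16.9, -23.89, -30.88]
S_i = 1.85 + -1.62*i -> [1.85, 0.23, -1.39, -3.01, -4.63]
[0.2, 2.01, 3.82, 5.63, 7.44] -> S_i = 0.20 + 1.81*i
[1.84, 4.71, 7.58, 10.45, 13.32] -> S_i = 1.84 + 2.87*i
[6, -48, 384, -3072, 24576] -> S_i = 6*-8^i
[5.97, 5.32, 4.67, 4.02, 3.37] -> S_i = 5.97 + -0.65*i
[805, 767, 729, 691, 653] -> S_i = 805 + -38*i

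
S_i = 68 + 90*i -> [68, 158, 248, 338, 428]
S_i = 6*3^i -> [6, 18, 54, 162, 486]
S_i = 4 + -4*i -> [4, 0, -4, -8, -12]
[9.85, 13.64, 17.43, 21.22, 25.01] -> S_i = 9.85 + 3.79*i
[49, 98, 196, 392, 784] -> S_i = 49*2^i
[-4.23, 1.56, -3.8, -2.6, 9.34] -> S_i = Random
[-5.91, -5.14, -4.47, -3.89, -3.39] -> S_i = -5.91*0.87^i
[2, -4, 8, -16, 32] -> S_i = 2*-2^i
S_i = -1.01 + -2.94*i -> [-1.01, -3.95, -6.89, -9.83, -12.77]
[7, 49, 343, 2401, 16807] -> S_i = 7*7^i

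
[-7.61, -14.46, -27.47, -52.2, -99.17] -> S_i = -7.61*1.90^i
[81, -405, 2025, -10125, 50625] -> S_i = 81*-5^i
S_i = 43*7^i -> [43, 301, 2107, 14749, 103243]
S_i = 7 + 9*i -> [7, 16, 25, 34, 43]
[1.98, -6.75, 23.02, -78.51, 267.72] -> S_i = 1.98*(-3.41)^i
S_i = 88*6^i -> [88, 528, 3168, 19008, 114048]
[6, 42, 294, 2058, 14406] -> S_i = 6*7^i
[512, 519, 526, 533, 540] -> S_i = 512 + 7*i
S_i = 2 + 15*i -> [2, 17, 32, 47, 62]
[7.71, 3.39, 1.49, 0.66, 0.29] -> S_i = 7.71*0.44^i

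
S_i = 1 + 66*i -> [1, 67, 133, 199, 265]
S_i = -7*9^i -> [-7, -63, -567, -5103, -45927]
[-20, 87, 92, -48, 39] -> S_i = Random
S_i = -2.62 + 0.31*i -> [-2.62, -2.31, -2.0, -1.69, -1.38]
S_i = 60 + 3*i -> [60, 63, 66, 69, 72]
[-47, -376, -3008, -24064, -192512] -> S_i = -47*8^i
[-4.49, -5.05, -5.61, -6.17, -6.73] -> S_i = -4.49 + -0.56*i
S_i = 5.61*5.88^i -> [5.61, 32.99, 193.96, 1140.5, 6706.13]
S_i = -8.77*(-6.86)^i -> [-8.77, 60.16, -412.71, 2831.21, -19422.09]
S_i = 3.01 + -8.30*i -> [3.01, -5.29, -13.59, -21.89, -30.19]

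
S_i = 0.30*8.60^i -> [0.3, 2.58, 22.19, 190.82, 1641.02]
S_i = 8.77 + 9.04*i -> [8.77, 17.81, 26.85, 35.89, 44.93]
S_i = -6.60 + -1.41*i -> [-6.6, -8.01, -9.42, -10.83, -12.24]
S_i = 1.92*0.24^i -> [1.92, 0.46, 0.11, 0.03, 0.01]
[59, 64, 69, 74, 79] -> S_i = 59 + 5*i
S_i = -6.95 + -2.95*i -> [-6.95, -9.9, -12.85, -15.8, -18.75]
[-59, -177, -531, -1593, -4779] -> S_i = -59*3^i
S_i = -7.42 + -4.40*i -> [-7.42, -11.82, -16.22, -20.62, -25.02]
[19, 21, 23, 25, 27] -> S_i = 19 + 2*i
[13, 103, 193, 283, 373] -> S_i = 13 + 90*i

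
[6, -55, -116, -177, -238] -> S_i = 6 + -61*i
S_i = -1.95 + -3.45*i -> [-1.95, -5.4, -8.85, -12.3, -15.75]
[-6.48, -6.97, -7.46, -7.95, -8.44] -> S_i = -6.48 + -0.49*i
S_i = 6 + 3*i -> [6, 9, 12, 15, 18]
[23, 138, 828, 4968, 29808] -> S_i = 23*6^i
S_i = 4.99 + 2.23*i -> [4.99, 7.22, 9.45, 11.68, 13.91]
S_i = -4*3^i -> [-4, -12, -36, -108, -324]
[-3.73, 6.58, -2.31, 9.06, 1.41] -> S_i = Random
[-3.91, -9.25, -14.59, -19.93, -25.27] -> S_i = -3.91 + -5.34*i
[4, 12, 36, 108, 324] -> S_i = 4*3^i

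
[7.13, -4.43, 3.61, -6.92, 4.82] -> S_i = Random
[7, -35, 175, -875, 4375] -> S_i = 7*-5^i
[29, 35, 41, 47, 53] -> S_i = 29 + 6*i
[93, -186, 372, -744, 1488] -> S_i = 93*-2^i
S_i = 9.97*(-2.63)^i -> [9.97, -26.22, 68.96, -181.37, 477.0]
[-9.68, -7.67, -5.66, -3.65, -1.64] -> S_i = -9.68 + 2.01*i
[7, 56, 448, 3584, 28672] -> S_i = 7*8^i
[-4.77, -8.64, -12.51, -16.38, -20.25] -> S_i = -4.77 + -3.87*i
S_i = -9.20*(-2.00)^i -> [-9.2, 18.4, -36.8, 73.6, -147.2]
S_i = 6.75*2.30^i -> [6.75, 15.52, 35.71, 82.13, 188.89]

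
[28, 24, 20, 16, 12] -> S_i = 28 + -4*i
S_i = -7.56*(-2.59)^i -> [-7.56, 19.58, -50.71, 131.35, -340.19]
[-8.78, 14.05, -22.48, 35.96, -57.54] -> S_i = -8.78*(-1.60)^i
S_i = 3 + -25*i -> [3, -22, -47, -72, -97]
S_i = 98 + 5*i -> [98, 103, 108, 113, 118]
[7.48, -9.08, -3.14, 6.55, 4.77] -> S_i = Random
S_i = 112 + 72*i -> [112, 184, 256, 328, 400]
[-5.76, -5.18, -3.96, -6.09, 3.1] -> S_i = Random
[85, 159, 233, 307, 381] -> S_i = 85 + 74*i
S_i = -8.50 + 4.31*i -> [-8.5, -4.19, 0.12, 4.43, 8.74]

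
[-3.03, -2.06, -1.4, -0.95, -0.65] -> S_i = -3.03*0.68^i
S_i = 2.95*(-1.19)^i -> [2.95, -3.51, 4.18, -4.97, 5.92]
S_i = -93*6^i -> [-93, -558, -3348, -20088, -120528]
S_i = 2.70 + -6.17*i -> [2.7, -3.47, -9.64, -15.81, -21.98]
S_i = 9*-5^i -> [9, -45, 225, -1125, 5625]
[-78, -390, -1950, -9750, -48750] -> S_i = -78*5^i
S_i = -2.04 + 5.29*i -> [-2.04, 3.25, 8.54, 13.83, 19.12]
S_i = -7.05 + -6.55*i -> [-7.05, -13.6, -20.15, -26.7, -33.25]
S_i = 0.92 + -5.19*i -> [0.92, -4.27, -9.46, -14.65, -19.84]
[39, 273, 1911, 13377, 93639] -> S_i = 39*7^i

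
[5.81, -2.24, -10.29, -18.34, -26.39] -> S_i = 5.81 + -8.05*i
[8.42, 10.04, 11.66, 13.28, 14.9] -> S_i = 8.42 + 1.62*i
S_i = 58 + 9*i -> [58, 67, 76, 85, 94]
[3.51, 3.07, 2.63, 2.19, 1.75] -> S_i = 3.51 + -0.44*i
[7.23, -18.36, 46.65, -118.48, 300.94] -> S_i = 7.23*(-2.54)^i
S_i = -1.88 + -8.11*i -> [-1.88, -9.99, -18.1, -26.21, -34.32]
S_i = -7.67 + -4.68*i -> [-7.67, -12.35, -17.03, -21.71, -26.39]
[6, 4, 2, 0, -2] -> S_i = 6 + -2*i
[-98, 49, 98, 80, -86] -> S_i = Random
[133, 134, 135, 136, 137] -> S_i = 133 + 1*i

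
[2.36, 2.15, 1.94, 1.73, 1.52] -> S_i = 2.36 + -0.21*i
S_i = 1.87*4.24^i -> [1.87, 7.93, 33.62, 142.54, 604.37]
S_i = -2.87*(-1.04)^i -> [-2.87, 2.98, -3.1, 3.23, -3.36]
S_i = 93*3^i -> [93, 279, 837, 2511, 7533]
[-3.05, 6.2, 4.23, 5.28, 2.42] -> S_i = Random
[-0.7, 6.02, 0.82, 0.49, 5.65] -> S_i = Random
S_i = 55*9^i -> [55, 495, 4455, 40095, 360855]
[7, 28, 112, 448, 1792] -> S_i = 7*4^i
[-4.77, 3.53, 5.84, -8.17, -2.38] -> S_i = Random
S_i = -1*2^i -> [-1, -2, -4, -8, -16]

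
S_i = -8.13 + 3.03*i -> [-8.13, -5.1, -2.07, 0.96, 3.99]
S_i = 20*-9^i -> [20, -180, 1620, -14580, 131220]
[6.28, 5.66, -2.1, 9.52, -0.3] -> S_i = Random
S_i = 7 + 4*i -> [7, 11, 15, 19, 23]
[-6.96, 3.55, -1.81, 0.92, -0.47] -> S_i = -6.96*(-0.51)^i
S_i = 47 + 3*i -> [47, 50, 53, 56, 59]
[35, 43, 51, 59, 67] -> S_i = 35 + 8*i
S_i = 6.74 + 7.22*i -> [6.74, 13.96, 21.18, 28.4, 35.62]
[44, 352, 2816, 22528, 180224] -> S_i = 44*8^i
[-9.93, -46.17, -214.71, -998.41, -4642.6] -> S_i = -9.93*4.65^i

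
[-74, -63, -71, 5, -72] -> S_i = Random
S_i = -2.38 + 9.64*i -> [-2.38, 7.26, 16.9, 26.54, 36.18]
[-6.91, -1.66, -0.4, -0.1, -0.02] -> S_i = -6.91*0.24^i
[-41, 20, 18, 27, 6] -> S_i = Random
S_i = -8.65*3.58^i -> [-8.65, -30.97, -110.86, -396.89, -1420.85]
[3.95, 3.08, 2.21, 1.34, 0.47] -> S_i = 3.95 + -0.87*i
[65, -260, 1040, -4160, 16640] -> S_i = 65*-4^i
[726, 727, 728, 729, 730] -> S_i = 726 + 1*i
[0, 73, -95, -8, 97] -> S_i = Random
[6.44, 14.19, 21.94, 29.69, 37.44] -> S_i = 6.44 + 7.75*i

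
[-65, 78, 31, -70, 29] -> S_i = Random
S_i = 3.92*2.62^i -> [3.92, 10.27, 26.91, 70.5, 184.71]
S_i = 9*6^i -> [9, 54, 324, 1944, 11664]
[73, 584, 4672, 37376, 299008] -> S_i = 73*8^i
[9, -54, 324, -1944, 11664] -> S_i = 9*-6^i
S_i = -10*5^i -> [-10, -50, -250, -1250, -6250]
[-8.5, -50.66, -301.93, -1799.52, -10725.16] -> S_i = -8.50*5.96^i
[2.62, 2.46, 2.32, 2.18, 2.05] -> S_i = 2.62*0.94^i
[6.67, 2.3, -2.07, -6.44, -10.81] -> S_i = 6.67 + -4.37*i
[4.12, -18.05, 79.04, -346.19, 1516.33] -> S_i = 4.12*(-4.38)^i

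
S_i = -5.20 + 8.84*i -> [-5.2, 3.64, 12.48, 21.32, 30.16]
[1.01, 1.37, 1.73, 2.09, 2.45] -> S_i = 1.01 + 0.36*i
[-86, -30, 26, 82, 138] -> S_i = -86 + 56*i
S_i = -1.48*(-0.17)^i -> [-1.48, 0.25, -0.04, 0.01, -0.0]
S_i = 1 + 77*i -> [1, 78, 155, 232, 309]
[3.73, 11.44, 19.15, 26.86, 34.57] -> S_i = 3.73 + 7.71*i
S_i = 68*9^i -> [68, 612, 5508, 49572, 446148]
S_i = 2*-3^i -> [2, -6, 18, -54, 162]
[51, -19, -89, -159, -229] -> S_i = 51 + -70*i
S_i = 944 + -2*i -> [944, 942, 940, 938, 936]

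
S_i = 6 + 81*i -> [6, 87, 168, 249, 330]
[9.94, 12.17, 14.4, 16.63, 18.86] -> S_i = 9.94 + 2.23*i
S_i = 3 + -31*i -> [3, -28, -59, -90, -121]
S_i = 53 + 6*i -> [53, 59, 65, 71, 77]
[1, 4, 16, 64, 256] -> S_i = 1*4^i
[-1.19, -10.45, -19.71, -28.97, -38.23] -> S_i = -1.19 + -9.26*i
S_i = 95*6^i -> [95, 570, 3420, 20520, 123120]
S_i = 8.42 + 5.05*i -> [8.42, 13.47, 18.52, 23.57, 28.62]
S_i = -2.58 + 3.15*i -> [-2.58, 0.57, 3.72, 6.87, 10.02]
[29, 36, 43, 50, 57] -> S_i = 29 + 7*i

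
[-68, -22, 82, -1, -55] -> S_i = Random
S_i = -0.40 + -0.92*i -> [-0.4, -1.32, -2.24, -3.16, -4.08]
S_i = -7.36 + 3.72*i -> [-7.36, -3.64, 0.08, 3.8, 7.52]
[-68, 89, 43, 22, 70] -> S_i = Random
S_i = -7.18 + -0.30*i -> [-7.18, -7.48, -7.78, -8.08, -8.38]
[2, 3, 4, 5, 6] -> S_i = 2 + 1*i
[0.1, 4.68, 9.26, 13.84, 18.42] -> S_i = 0.10 + 4.58*i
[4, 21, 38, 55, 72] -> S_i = 4 + 17*i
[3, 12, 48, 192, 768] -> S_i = 3*4^i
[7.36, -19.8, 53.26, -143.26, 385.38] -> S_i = 7.36*(-2.69)^i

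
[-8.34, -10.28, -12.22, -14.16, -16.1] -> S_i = -8.34 + -1.94*i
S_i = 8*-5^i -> [8, -40, 200, -1000, 5000]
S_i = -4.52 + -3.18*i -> [-4.52, -7.7, -10.88, -14.06, -17.24]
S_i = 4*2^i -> [4, 8, 16, 32, 64]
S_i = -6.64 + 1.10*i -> [-6.64, -5.54, -4.44, -3.34, -2.24]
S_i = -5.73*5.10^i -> [-5.73, -29.22, -149.04, -760.09, -3876.46]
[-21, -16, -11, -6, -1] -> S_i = -21 + 5*i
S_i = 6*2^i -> [6, 12, 24, 48, 96]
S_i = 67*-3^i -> [67, -201, 603, -1809, 5427]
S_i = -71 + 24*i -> [-71, -47, -23, 1, 25]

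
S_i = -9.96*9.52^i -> [-9.96, -94.82, -902.68, -8593.5, -81810.14]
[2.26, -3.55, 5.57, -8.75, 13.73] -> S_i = 2.26*(-1.57)^i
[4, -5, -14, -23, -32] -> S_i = 4 + -9*i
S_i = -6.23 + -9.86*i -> [-6.23, -16.09, -25.95, -35.81, -45.67]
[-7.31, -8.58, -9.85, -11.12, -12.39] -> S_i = -7.31 + -1.27*i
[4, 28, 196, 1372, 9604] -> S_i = 4*7^i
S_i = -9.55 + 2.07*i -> [-9.55, -7.48, -5.41, -3.34, -1.27]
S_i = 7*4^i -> [7, 28, 112, 448, 1792]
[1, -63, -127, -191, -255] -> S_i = 1 + -64*i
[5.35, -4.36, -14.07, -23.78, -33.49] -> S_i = 5.35 + -9.71*i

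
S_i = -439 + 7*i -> [-439, -432, -425, -418, -411]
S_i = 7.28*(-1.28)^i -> [7.28, -9.32, 11.93, -15.27, 19.54]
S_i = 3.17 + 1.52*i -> [3.17, 4.69, 6.21, 7.73, 9.25]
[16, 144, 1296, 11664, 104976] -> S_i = 16*9^i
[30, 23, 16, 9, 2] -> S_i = 30 + -7*i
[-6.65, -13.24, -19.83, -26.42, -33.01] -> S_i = -6.65 + -6.59*i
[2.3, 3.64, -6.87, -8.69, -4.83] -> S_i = Random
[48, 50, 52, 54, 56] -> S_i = 48 + 2*i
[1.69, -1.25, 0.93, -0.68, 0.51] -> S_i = 1.69*(-0.74)^i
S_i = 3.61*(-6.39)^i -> [3.61, -23.07, 147.4, -941.91, 6018.81]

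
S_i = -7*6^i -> [-7, -42, -252, -1512, -9072]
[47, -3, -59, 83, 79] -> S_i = Random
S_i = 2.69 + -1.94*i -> [2.69, 0.75, -1.19, -3.13, -5.07]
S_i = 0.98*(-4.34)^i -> [0.98, -4.25, 18.46, -80.11, 347.68]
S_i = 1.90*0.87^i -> [1.9, 1.65, 1.44, 1.25, 1.09]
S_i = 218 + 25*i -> [218, 243, 268, 293, 318]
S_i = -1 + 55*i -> [-1, 54, 109, 164, 219]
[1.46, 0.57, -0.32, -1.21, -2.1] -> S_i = 1.46 + -0.89*i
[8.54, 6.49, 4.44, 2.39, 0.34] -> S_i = 8.54 + -2.05*i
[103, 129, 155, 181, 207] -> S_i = 103 + 26*i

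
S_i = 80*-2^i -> [80, -160, 320, -640, 1280]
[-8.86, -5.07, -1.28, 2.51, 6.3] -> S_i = -8.86 + 3.79*i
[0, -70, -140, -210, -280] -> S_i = 0 + -70*i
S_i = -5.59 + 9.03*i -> [-5.59, 3.44, 12.47, 21.5, 30.53]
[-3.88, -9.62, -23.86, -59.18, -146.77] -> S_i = -3.88*2.48^i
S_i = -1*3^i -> [-1, -3, -9, -27, -81]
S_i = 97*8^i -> [97, 776, 6208, 49664, 397312]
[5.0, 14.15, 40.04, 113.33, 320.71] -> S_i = 5.00*2.83^i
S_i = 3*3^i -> [3, 9, 27, 81, 243]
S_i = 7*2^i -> [7, 14, 28, 56, 112]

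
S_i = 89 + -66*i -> [89, 23, -43, -109, -175]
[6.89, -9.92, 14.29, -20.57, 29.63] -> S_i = 6.89*(-1.44)^i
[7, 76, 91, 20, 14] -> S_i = Random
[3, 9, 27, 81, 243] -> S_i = 3*3^i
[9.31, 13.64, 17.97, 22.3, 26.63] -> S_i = 9.31 + 4.33*i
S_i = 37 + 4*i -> [37, 41, 45, 49, 53]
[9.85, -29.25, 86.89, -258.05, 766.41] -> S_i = 9.85*(-2.97)^i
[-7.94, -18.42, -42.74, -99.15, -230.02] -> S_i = -7.94*2.32^i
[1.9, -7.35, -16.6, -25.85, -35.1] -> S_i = 1.90 + -9.25*i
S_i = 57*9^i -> [57, 513, 4617, 41553, 373977]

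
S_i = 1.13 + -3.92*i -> [1.13, -2.79, -6.71, -10.63, -14.55]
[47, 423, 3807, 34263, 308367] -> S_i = 47*9^i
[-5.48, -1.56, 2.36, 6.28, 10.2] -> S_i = -5.48 + 3.92*i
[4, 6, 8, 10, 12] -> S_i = 4 + 2*i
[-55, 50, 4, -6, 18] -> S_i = Random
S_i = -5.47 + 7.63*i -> [-5.47, 2.16, 9.79, 17.42, 25.05]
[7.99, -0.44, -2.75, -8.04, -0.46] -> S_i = Random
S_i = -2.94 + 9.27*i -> [-2.94, 6.33, 15.6, 24.87, 34.14]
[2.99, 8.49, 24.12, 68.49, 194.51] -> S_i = 2.99*2.84^i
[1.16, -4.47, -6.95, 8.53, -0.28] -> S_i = Random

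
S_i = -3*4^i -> [-3, -12, -48, -192, -768]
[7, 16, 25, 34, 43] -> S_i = 7 + 9*i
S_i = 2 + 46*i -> [2, 48, 94, 140, 186]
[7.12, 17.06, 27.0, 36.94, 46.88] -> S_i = 7.12 + 9.94*i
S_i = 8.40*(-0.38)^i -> [8.4, -3.19, 1.21, -0.46, 0.18]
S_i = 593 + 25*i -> [593, 618, 643, 668, 693]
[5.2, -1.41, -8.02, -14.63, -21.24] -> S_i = 5.20 + -6.61*i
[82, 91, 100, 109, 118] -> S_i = 82 + 9*i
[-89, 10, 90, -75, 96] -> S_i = Random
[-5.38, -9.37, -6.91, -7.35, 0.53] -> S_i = Random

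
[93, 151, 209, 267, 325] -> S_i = 93 + 58*i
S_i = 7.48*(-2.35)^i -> [7.48, -17.58, 41.31, -97.07, 228.13]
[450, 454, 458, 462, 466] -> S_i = 450 + 4*i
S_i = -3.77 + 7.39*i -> [-3.77, 3.62, 11.01, 18.4, 25.79]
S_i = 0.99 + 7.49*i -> [0.99, 8.48, 15.97, 23.46, 30.95]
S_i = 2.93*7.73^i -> [2.93, 22.65, 175.08, 1353.34, 10461.3]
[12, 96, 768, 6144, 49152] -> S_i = 12*8^i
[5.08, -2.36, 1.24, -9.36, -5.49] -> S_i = Random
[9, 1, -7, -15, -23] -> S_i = 9 + -8*i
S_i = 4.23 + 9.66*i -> [4.23, 13.89, 23.55, 33.21, 42.87]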